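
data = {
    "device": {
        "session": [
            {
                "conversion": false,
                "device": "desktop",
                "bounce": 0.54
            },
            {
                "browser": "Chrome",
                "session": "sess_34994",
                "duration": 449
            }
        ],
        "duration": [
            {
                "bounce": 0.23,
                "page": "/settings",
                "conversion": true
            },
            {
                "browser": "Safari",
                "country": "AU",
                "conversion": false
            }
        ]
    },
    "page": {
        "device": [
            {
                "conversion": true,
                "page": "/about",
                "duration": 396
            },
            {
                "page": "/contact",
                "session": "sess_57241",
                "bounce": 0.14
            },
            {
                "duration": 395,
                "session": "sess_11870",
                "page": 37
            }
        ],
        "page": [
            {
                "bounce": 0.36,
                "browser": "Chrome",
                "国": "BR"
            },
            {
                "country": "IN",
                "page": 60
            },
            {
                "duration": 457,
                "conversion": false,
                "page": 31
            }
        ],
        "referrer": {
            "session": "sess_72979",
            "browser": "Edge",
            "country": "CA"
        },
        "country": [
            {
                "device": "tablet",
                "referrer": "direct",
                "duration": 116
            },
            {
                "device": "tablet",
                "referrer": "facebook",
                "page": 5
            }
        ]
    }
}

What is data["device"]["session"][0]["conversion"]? False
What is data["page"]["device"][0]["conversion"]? True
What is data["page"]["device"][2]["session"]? "sess_11870"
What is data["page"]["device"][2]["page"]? 37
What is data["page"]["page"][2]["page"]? 31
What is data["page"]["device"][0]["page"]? "/about"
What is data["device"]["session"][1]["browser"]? "Chrome"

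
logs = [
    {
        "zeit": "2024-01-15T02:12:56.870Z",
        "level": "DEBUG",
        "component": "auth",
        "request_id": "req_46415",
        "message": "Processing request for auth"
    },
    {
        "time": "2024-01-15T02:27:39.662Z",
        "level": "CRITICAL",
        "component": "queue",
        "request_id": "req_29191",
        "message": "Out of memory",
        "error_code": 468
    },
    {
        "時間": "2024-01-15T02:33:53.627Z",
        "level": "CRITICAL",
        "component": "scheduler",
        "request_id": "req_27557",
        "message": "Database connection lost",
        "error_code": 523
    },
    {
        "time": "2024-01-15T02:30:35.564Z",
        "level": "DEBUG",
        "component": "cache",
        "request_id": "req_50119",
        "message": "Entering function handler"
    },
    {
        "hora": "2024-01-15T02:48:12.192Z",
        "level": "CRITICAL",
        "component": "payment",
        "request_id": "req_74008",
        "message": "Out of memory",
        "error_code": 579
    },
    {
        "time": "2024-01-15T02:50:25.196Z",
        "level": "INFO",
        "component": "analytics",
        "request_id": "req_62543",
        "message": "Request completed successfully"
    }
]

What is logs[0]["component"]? "auth"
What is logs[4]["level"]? "CRITICAL"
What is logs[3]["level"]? "DEBUG"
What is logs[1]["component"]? "queue"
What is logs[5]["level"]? "INFO"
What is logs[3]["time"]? "2024-01-15T02:30:35.564Z"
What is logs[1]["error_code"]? 468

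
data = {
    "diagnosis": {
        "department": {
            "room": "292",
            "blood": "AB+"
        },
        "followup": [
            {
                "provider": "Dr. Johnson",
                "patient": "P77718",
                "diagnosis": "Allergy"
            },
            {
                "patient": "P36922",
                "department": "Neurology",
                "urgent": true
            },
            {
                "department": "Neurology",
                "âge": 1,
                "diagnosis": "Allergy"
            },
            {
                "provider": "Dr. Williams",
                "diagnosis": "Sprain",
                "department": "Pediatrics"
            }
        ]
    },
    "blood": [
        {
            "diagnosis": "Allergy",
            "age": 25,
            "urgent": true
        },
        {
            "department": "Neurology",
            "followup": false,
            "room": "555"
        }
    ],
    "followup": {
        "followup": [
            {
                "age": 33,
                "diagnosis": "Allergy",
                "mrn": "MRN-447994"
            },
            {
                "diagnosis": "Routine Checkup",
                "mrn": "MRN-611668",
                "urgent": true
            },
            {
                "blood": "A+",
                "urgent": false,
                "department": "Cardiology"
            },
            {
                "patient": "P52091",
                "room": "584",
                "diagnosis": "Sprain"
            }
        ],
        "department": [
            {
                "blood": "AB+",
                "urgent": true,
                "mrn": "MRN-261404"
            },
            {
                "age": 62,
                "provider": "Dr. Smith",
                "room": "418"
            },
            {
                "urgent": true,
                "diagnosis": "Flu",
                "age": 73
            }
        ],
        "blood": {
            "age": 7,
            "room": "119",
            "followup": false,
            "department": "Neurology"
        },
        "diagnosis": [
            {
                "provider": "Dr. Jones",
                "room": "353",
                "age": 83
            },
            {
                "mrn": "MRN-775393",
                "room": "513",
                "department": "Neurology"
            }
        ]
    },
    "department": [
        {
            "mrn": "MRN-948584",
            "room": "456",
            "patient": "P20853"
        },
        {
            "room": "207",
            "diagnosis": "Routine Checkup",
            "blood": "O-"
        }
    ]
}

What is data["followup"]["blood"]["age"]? 7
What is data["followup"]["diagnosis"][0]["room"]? "353"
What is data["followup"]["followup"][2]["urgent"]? False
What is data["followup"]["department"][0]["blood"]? "AB+"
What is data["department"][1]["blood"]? "O-"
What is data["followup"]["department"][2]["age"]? 73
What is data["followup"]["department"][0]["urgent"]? True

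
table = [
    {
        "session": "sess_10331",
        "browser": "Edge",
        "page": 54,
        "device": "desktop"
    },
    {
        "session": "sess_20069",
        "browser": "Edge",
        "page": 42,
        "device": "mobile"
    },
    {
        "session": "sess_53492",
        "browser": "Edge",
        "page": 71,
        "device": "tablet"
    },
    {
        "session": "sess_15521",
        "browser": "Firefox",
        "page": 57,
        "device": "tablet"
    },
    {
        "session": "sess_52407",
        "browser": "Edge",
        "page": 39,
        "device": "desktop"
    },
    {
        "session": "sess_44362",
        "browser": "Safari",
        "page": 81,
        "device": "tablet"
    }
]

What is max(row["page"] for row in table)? 81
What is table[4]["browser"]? "Edge"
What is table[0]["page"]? 54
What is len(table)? 6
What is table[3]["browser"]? "Firefox"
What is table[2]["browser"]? "Edge"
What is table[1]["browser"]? "Edge"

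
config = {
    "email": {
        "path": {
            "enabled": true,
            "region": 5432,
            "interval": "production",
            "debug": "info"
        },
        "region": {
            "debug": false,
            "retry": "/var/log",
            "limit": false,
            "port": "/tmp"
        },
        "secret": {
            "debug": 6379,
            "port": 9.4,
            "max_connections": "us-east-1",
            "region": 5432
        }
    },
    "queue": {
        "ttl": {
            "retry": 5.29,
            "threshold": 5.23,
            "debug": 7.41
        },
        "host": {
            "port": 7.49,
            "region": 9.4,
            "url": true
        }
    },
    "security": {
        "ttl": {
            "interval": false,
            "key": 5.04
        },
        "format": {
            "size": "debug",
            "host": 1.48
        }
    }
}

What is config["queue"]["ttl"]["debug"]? 7.41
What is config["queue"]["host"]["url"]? True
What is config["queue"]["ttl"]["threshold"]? 5.23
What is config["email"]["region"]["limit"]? False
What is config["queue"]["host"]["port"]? 7.49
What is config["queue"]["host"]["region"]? 9.4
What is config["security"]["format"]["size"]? "debug"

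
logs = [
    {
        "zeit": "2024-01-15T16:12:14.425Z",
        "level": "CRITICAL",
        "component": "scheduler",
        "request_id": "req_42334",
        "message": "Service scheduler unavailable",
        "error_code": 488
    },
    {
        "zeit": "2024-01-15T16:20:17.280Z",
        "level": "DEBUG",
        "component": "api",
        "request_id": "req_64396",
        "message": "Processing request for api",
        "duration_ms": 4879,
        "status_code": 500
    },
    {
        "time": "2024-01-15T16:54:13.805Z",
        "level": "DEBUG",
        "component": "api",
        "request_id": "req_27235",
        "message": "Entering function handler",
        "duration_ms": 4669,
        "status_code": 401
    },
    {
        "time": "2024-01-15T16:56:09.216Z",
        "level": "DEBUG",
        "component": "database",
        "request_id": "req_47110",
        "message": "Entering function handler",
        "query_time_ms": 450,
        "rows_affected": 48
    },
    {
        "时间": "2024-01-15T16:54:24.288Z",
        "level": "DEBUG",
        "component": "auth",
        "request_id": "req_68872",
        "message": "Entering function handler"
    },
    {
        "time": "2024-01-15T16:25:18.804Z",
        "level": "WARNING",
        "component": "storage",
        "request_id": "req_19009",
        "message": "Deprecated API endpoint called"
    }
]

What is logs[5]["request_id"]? "req_19009"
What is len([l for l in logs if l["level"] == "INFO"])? 0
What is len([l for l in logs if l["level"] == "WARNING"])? 1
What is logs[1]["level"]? "DEBUG"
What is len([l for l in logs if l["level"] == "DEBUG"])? 4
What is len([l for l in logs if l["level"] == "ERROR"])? 0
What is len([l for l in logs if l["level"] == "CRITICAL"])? 1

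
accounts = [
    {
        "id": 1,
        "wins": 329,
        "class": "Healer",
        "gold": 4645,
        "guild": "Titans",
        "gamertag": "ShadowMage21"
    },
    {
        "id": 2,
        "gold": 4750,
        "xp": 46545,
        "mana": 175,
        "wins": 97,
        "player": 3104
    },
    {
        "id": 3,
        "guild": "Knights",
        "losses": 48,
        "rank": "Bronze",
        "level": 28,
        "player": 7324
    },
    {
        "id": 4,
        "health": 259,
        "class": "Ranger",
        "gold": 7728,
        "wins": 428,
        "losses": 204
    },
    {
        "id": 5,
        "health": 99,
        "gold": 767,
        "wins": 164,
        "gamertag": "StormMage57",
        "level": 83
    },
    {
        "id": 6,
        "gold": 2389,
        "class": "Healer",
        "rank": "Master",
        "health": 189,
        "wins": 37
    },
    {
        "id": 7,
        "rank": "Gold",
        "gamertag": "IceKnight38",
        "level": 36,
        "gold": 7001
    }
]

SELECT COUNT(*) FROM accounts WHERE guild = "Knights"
1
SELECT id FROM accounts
[1, 2, 3, 4, 5, 6, 7]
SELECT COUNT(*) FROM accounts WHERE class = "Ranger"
1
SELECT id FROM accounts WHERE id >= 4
[4, 5, 6, 7]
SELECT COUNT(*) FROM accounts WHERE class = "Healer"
2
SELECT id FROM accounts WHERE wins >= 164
[1, 4, 5]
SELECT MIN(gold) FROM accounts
767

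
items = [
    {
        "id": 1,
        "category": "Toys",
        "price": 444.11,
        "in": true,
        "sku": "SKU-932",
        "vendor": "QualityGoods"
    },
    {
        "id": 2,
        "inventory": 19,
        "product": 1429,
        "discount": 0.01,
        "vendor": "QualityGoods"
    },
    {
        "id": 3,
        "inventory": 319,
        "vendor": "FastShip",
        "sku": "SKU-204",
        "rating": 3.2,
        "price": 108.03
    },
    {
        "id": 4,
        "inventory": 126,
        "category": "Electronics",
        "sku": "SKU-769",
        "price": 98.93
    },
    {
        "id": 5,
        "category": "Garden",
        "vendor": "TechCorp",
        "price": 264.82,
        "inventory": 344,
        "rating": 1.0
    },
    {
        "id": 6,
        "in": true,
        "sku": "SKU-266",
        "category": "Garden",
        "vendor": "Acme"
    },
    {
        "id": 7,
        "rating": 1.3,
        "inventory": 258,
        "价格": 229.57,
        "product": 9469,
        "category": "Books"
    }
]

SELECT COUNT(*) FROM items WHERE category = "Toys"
1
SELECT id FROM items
[1, 2, 3, 4, 5, 6, 7]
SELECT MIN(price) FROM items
98.93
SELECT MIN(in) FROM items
True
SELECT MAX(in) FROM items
True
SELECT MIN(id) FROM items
1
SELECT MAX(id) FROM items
7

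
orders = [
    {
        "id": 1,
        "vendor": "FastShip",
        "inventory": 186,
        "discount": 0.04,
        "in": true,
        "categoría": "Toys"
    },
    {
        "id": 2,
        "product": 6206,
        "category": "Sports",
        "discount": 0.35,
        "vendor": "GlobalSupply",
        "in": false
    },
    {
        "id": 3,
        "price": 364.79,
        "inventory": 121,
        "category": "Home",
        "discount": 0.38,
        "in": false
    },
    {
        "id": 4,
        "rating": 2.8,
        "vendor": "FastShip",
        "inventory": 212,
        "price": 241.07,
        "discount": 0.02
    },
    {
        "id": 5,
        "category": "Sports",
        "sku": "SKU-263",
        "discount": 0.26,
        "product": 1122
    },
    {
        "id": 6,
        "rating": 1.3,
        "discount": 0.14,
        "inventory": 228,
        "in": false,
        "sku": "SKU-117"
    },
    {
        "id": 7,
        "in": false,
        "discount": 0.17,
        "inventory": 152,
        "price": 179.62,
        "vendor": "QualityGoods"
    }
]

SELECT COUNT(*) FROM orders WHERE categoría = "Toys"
1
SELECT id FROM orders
[1, 2, 3, 4, 5, 6, 7]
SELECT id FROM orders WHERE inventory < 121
[]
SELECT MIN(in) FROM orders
False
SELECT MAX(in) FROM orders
True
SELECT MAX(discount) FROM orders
0.38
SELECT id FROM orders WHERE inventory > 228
[]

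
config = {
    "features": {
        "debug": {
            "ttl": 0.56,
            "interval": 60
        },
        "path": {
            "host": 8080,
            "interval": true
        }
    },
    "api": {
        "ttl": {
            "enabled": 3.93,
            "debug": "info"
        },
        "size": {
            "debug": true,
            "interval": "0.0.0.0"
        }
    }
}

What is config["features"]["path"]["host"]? 8080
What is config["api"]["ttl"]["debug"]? "info"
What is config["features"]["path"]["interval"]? True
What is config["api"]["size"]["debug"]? True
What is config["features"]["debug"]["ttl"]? 0.56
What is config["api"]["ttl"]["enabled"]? 3.93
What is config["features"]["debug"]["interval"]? 60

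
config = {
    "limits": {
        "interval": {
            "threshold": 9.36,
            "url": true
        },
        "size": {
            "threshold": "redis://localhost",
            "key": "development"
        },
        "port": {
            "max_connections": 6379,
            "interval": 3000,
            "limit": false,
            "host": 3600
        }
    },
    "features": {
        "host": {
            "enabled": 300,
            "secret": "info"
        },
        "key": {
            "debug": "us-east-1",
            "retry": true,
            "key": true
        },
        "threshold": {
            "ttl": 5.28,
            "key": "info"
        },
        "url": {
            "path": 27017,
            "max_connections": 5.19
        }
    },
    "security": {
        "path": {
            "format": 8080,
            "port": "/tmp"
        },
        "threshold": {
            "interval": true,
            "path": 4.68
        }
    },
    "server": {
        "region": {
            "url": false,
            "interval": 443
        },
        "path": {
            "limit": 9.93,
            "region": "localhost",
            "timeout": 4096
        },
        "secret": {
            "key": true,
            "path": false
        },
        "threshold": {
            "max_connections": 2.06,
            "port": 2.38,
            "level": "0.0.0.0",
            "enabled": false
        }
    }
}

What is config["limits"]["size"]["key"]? "development"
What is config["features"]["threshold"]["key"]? "info"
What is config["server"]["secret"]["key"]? True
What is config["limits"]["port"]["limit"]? False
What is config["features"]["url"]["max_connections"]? 5.19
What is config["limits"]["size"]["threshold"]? "redis://localhost"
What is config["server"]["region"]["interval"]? 443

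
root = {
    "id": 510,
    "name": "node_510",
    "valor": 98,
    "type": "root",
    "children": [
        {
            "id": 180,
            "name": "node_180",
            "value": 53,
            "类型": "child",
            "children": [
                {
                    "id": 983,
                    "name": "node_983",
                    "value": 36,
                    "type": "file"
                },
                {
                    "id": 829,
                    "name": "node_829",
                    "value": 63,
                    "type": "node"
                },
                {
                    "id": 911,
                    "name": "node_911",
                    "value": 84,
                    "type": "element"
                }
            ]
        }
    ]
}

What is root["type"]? "root"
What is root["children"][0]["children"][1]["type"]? "node"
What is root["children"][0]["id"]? 180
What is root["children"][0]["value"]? 53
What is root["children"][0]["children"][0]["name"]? "node_983"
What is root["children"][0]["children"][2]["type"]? "element"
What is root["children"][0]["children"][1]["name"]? "node_829"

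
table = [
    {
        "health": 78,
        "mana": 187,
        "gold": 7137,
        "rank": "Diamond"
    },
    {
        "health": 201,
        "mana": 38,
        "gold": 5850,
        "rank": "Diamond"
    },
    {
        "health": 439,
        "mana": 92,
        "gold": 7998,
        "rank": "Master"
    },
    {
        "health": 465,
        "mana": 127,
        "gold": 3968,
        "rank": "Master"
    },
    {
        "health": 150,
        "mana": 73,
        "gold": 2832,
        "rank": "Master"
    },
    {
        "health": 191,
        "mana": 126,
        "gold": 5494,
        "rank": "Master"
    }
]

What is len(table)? 6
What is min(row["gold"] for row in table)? 2832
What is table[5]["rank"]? "Master"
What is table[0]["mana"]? 187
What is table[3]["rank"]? "Master"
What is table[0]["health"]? 78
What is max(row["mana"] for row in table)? 187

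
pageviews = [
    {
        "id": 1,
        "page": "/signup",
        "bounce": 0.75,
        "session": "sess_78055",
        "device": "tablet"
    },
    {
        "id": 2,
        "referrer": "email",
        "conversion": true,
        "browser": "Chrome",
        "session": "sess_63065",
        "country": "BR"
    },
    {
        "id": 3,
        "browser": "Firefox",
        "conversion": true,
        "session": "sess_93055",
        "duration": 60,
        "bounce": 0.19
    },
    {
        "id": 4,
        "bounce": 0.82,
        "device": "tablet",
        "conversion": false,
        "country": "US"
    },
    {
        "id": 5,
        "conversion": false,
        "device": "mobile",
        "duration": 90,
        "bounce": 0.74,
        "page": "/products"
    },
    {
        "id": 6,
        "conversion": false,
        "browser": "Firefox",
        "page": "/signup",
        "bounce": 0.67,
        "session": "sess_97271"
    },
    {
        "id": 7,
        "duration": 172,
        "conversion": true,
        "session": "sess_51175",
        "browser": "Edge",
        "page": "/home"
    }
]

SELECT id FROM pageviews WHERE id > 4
[5, 6, 7]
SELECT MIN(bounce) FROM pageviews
0.19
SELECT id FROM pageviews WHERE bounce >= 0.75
[1, 4]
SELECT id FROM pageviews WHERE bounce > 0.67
[1, 4, 5]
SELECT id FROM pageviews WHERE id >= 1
[1, 2, 3, 4, 5, 6, 7]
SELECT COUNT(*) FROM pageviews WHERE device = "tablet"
2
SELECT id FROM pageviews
[1, 2, 3, 4, 5, 6, 7]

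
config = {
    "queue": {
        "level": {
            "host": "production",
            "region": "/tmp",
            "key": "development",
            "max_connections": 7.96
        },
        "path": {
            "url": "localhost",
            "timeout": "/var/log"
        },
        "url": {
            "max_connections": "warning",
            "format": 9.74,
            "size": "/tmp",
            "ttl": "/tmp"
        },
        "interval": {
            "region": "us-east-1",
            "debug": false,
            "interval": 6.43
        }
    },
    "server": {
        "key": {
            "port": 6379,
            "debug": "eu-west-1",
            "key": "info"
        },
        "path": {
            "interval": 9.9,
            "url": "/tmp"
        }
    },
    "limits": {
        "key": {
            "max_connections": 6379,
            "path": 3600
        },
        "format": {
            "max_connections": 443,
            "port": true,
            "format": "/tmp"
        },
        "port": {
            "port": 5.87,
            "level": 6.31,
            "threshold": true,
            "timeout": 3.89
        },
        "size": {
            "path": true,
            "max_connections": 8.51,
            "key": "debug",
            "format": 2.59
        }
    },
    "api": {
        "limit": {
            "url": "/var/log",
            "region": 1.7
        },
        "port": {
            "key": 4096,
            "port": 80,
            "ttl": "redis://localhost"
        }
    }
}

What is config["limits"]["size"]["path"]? True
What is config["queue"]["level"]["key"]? "development"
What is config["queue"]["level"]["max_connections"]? 7.96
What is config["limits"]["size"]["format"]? 2.59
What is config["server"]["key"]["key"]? "info"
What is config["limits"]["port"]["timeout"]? 3.89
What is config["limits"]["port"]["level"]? 6.31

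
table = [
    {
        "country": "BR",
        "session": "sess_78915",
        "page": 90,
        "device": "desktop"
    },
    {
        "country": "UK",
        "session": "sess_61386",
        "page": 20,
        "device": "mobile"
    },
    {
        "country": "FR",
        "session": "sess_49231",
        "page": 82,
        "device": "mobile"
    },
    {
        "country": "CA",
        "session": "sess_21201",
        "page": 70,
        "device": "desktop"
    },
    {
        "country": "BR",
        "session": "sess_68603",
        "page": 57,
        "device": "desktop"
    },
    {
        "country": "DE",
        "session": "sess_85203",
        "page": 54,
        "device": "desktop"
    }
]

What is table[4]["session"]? "sess_68603"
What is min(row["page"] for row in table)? 20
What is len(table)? 6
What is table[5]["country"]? "DE"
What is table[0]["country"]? "BR"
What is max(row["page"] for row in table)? 90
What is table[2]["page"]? 82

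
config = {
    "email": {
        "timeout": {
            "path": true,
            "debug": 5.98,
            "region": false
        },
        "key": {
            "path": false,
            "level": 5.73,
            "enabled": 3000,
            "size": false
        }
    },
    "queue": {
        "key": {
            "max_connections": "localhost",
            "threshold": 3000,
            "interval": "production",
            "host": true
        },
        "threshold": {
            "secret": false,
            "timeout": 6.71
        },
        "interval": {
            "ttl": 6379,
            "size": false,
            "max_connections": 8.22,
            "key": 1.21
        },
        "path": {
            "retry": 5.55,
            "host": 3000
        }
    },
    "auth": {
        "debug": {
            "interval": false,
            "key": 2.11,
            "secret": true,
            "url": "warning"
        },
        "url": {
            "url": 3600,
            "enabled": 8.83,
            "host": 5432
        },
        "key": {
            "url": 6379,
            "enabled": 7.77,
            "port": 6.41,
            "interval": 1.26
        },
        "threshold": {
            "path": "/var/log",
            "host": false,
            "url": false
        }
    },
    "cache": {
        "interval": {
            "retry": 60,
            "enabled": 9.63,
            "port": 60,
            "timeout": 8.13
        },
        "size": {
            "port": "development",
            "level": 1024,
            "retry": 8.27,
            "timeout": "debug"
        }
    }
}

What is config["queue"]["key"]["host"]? True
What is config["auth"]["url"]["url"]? 3600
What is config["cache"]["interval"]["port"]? 60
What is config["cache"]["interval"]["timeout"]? 8.13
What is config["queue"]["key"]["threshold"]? 3000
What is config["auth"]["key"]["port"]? 6.41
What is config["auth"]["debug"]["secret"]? True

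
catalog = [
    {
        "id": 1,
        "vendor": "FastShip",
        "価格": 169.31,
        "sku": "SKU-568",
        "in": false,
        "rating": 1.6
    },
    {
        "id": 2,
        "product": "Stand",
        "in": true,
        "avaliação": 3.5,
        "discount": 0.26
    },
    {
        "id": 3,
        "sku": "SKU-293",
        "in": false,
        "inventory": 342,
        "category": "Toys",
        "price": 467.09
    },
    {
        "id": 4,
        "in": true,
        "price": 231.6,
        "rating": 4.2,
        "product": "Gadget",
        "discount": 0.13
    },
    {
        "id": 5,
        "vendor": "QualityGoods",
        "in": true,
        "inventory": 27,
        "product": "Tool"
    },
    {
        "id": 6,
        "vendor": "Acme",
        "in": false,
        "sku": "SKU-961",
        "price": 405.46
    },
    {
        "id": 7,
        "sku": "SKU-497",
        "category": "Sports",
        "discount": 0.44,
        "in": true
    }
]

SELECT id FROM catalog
[1, 2, 3, 4, 5, 6, 7]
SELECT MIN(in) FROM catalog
False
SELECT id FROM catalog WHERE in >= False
[1, 2, 3, 4, 5, 6, 7]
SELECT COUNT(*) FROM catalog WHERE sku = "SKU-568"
1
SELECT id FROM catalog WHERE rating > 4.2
[]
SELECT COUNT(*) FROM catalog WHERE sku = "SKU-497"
1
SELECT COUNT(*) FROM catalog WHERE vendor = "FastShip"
1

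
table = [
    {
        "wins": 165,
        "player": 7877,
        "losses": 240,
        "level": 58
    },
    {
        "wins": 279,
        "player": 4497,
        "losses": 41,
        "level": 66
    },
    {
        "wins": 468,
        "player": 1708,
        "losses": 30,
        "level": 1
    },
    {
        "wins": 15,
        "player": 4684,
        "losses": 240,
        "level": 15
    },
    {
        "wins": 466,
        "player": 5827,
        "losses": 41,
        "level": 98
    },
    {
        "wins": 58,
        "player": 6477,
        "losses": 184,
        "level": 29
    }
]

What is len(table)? 6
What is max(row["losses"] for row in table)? 240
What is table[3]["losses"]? 240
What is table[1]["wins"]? 279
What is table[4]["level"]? 98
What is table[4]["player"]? 5827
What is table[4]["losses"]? 41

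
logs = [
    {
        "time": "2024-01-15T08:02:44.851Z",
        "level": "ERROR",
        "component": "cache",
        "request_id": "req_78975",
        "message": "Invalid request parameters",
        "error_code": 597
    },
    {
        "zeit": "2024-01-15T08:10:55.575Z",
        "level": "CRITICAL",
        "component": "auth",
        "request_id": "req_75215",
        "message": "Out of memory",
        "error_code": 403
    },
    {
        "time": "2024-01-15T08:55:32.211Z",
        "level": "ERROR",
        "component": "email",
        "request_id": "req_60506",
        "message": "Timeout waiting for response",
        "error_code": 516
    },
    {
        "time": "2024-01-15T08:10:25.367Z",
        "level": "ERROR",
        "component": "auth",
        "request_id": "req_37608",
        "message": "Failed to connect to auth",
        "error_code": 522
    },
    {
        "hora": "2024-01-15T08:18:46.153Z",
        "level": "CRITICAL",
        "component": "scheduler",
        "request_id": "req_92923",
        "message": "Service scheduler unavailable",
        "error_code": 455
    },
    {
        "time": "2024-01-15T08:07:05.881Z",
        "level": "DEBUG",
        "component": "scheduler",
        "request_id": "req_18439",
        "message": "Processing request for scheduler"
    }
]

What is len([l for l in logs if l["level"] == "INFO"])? 0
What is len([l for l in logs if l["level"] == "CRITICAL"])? 2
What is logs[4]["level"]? "CRITICAL"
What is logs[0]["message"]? "Invalid request parameters"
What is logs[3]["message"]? "Failed to connect to auth"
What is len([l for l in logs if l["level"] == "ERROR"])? 3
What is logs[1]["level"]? "CRITICAL"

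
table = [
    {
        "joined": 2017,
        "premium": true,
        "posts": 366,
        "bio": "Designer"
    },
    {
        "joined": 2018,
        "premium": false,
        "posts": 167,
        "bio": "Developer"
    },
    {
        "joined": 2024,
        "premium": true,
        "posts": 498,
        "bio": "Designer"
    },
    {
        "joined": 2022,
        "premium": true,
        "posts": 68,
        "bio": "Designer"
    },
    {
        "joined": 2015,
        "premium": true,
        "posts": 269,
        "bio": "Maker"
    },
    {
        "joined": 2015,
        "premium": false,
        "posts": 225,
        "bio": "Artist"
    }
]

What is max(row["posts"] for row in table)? 498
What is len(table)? 6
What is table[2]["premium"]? True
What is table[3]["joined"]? 2022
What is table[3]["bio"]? "Designer"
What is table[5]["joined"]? 2015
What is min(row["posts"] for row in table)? 68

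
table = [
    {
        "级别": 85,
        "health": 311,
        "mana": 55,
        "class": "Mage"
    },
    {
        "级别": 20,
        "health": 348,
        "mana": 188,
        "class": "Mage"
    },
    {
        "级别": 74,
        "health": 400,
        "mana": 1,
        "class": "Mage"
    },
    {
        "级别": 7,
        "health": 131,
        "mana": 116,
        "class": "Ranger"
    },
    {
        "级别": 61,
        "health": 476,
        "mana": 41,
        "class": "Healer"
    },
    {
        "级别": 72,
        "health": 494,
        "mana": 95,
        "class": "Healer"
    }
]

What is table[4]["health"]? 476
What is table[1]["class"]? "Mage"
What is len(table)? 6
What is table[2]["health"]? 400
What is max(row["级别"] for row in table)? 85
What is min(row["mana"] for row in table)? 1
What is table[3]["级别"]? 7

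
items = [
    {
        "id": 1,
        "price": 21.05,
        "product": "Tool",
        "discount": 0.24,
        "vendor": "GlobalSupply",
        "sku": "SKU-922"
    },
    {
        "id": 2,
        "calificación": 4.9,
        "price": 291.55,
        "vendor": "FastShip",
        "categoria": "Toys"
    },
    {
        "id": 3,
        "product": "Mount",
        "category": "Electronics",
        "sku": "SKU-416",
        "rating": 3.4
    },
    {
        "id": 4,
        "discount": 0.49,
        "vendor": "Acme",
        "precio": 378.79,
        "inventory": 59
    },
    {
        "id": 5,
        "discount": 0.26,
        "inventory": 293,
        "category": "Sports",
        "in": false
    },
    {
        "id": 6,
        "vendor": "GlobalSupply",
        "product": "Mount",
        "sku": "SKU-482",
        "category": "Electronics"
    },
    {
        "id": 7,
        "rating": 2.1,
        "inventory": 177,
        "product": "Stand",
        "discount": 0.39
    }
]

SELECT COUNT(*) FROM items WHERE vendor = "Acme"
1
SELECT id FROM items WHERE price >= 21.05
[1, 2]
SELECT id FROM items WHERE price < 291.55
[1]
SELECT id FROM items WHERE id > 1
[2, 3, 4, 5, 6, 7]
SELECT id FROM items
[1, 2, 3, 4, 5, 6, 7]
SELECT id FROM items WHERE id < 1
[]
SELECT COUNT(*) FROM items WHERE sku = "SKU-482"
1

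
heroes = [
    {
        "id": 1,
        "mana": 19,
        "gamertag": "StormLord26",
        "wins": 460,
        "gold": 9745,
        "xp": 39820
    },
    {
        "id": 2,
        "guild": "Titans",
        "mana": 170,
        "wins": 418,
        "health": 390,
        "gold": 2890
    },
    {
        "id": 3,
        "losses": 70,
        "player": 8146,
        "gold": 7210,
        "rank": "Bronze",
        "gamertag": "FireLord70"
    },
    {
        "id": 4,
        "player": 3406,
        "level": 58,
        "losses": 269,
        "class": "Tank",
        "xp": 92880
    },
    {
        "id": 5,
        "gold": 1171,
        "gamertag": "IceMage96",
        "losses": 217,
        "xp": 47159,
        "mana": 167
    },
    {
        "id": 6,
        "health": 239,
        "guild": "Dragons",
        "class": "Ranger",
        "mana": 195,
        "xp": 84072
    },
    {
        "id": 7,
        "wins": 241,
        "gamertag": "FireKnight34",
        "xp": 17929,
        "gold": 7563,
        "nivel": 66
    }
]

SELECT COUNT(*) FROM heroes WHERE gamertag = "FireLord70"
1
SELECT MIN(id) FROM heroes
1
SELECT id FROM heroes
[1, 2, 3, 4, 5, 6, 7]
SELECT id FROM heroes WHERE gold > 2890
[1, 3, 7]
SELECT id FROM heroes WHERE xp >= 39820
[1, 4, 5, 6]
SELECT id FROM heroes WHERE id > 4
[5, 6, 7]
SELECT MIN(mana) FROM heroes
19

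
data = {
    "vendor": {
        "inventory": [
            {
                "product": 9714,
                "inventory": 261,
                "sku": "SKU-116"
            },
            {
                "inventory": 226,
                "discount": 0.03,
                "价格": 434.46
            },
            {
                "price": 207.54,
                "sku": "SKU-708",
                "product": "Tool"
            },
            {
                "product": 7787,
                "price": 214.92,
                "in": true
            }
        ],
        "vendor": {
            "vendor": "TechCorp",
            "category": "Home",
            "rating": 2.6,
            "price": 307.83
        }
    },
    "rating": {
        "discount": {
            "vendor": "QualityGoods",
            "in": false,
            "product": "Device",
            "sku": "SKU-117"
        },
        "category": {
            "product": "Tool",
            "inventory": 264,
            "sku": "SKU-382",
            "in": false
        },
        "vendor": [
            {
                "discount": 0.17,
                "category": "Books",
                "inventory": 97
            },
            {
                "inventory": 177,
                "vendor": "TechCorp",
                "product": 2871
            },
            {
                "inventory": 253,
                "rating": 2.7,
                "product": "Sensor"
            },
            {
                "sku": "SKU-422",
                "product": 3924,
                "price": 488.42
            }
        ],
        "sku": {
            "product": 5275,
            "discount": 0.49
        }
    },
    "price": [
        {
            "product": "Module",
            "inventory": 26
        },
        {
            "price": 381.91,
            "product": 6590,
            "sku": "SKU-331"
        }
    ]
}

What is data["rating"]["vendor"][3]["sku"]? "SKU-422"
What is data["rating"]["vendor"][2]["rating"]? 2.7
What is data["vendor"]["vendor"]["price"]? 307.83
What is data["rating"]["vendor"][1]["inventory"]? 177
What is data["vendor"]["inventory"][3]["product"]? 7787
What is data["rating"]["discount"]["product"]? "Device"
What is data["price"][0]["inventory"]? 26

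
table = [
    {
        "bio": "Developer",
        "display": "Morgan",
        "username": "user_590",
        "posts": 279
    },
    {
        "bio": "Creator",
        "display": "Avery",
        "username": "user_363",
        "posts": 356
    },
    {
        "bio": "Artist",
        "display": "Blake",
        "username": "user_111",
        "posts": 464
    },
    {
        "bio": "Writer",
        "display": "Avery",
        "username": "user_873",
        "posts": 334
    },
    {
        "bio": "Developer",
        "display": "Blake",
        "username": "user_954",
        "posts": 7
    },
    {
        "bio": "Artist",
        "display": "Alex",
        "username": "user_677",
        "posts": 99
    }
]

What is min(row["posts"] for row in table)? 7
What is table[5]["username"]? "user_677"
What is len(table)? 6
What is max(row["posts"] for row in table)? 464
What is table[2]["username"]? "user_111"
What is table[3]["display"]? "Avery"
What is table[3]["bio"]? "Writer"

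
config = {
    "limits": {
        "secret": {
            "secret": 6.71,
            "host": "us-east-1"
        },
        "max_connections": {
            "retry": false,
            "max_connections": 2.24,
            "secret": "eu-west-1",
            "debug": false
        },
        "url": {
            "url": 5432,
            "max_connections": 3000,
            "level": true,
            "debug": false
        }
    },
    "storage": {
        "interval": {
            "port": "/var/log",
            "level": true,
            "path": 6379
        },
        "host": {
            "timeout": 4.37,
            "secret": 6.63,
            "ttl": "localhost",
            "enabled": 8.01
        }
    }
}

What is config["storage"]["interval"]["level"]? True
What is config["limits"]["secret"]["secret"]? 6.71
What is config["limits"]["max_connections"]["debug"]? False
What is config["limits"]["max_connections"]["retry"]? False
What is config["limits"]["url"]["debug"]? False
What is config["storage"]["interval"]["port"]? "/var/log"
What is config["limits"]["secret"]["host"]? "us-east-1"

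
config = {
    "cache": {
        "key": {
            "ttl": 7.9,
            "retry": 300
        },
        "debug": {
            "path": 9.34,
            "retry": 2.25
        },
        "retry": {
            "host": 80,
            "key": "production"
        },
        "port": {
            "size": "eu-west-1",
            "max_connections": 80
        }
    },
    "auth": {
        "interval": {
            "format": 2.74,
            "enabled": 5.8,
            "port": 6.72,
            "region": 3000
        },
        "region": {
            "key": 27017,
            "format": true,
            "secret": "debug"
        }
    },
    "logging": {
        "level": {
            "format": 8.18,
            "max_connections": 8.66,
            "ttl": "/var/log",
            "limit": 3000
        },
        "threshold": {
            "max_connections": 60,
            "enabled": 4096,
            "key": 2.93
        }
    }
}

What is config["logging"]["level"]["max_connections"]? 8.66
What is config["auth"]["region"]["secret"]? "debug"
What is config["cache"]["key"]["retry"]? 300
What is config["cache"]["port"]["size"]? "eu-west-1"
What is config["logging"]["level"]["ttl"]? "/var/log"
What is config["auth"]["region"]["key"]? 27017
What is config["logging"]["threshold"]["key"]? 2.93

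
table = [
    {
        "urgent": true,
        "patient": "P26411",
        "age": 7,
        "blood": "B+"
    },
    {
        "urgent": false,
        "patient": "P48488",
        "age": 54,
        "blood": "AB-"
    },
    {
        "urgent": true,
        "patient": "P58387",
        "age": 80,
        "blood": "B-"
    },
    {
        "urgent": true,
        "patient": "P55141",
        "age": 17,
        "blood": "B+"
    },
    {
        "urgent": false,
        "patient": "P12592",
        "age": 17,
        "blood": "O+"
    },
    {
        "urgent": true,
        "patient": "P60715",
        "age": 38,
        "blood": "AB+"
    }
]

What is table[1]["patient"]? "P48488"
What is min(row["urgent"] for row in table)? False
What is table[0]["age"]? 7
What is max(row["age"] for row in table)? 80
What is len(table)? 6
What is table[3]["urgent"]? True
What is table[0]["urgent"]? True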